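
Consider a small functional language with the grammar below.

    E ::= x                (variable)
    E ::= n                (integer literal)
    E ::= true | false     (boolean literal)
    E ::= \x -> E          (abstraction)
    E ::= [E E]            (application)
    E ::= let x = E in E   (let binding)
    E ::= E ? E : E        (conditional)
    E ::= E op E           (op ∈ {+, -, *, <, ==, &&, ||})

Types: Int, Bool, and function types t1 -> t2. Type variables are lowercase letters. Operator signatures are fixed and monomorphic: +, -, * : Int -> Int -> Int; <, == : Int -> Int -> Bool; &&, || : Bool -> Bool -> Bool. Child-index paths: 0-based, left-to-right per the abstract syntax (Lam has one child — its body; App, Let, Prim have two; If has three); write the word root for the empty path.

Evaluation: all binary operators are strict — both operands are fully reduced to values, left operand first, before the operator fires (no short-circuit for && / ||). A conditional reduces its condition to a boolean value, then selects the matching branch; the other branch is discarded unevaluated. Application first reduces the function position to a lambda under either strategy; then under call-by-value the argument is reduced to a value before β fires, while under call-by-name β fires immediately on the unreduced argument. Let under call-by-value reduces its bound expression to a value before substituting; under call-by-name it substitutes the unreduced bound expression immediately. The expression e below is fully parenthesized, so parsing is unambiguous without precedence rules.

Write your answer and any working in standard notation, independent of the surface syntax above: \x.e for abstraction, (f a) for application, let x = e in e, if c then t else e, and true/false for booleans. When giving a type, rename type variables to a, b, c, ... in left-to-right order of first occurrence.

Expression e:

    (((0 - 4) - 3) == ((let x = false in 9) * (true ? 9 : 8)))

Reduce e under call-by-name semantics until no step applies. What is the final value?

Answer: false

Working:
step 0: (((0 - 4) - 3) == ((let x = false in 9) * (if true then 9 else 8)))
step 1: [delta@0.0] ((-4 - 3) == ((let x = false in 9) * (if true then 9 else 8)))
step 2: [delta@0] (-7 == ((let x = false in 9) * (if true then 9 else 8)))
step 3: [let@1.0] (-7 == (9 * (if true then 9 else 8)))
step 4: [if@1.1] (-7 == (9 * 9))
step 5: [delta@1] (-7 == 81)
step 6: [delta@root] false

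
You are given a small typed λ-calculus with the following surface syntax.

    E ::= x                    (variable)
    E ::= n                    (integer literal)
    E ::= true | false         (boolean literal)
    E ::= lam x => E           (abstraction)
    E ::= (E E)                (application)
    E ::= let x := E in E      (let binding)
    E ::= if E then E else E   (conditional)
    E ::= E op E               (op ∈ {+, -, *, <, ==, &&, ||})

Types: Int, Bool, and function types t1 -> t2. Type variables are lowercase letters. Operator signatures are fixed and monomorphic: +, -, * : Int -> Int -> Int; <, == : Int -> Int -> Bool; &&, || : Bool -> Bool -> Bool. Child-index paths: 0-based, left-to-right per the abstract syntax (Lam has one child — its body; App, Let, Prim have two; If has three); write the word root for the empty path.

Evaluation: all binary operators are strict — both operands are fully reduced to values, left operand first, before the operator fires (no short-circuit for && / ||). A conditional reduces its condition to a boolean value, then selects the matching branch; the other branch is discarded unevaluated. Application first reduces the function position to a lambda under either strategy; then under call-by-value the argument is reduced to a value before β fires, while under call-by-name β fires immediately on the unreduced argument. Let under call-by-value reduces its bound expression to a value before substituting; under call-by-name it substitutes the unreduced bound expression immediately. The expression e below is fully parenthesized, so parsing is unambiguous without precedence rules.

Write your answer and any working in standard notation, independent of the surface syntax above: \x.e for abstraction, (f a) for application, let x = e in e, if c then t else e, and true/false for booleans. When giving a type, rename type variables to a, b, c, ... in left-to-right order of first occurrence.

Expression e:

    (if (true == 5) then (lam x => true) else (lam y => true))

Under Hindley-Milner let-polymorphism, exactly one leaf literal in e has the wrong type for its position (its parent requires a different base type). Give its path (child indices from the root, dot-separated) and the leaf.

Derivation:
  unify Bool ~ Int
  FAIL: mismatch Bool ~ Int

Answer: 0.0 : true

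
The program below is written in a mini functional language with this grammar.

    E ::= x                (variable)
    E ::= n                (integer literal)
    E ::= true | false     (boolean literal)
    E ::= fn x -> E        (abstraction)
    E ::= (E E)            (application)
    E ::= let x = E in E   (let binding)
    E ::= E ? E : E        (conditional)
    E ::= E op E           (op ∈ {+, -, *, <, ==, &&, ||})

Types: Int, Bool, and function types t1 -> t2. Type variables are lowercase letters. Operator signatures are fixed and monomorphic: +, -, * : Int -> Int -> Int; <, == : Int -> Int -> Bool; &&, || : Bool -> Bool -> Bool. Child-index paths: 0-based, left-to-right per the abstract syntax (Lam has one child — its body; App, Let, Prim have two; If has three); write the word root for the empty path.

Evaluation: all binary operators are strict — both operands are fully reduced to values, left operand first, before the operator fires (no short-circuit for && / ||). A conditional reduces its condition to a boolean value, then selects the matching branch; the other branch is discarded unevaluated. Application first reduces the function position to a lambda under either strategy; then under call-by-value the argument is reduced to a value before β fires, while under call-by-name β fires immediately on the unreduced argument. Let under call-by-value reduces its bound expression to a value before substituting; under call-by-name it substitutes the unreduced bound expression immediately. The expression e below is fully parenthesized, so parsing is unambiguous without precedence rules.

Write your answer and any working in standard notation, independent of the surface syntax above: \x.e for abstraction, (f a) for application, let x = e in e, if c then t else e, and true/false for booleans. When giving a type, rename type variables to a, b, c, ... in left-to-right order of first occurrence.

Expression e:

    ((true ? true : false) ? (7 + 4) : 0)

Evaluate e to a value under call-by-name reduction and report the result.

Answer: 11

Trace:
step 0: (if (if true then true else false) then (7 + 4) else 0)
step 1: [if@0] (if true then (7 + 4) else 0)
step 2: [if@root] (7 + 4)
step 3: [delta@root] 11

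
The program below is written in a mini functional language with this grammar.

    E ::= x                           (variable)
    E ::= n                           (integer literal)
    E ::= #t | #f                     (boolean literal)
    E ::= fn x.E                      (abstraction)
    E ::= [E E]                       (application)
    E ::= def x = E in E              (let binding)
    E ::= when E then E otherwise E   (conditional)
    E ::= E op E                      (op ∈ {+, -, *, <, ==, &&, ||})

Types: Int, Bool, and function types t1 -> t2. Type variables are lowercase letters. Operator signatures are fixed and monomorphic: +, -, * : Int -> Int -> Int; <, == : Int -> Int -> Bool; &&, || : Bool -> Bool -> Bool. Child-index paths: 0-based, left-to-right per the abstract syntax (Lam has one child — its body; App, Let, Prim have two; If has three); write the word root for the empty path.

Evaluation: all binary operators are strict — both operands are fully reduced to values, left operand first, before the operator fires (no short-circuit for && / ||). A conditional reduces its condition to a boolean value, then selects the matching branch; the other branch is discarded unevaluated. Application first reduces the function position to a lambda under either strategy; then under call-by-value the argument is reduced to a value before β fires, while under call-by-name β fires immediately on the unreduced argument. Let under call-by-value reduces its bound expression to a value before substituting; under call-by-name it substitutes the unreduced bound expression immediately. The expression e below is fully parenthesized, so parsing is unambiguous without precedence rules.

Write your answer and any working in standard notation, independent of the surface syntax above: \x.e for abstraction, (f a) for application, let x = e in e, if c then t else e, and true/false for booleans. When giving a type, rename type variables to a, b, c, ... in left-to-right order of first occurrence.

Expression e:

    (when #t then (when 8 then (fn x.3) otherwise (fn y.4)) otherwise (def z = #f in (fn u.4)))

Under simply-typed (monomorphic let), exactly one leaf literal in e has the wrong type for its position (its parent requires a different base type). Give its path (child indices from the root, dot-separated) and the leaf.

Working:
  unify Bool ~ Bool
  unify Int ~ Bool
  FAIL: mismatch Int ~ Bool

Answer: 1.0 : 8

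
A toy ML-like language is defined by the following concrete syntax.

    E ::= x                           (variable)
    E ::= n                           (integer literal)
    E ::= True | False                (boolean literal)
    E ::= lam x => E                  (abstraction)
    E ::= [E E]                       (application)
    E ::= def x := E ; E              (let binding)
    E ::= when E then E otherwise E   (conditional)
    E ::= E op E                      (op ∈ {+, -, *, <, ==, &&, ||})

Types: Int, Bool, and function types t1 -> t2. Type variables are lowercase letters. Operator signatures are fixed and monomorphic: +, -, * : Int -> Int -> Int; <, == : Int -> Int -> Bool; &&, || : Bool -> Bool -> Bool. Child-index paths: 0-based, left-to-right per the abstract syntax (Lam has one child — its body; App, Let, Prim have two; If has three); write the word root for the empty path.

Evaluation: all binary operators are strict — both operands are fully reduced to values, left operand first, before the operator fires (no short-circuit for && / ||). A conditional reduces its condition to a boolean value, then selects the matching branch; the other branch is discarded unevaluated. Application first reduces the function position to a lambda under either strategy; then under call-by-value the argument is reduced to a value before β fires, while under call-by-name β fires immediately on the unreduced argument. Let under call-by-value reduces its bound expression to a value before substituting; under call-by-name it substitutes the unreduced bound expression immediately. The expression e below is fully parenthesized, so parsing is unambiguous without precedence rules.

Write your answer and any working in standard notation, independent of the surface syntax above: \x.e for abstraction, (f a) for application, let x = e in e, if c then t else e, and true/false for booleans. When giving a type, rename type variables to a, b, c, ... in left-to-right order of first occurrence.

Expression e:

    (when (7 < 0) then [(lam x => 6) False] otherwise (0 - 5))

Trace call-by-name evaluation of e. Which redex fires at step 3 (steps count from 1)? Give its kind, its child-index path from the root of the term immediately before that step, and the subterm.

Answer: delta at root : (0 - 5)

Trace:
step 0: (if (7 < 0) then ((\x.6) false) else (0 - 5))
step 1: [delta@0] (if false then ((\x.6) false) else (0 - 5))
step 2: [if@root] (0 - 5)
step 3: [delta@root] -5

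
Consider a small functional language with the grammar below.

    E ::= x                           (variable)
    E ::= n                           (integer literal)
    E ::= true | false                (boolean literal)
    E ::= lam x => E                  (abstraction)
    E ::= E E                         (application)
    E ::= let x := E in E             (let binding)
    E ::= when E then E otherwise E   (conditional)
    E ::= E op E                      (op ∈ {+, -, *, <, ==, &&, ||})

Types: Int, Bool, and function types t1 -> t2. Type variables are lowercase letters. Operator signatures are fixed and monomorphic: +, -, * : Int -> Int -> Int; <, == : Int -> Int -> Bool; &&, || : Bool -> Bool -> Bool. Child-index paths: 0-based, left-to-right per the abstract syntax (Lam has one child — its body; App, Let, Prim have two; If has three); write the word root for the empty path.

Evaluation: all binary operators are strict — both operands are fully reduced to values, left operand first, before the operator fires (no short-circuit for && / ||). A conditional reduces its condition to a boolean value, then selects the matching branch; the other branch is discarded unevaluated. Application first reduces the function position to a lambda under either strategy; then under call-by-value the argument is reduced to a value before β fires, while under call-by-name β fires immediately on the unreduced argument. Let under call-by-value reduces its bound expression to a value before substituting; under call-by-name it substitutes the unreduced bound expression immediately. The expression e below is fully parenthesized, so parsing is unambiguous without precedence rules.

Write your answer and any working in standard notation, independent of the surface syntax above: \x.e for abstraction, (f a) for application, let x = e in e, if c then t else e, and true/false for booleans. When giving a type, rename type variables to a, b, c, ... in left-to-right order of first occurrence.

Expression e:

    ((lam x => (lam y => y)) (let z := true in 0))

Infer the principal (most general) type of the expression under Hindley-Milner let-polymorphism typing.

Answer: a -> a

Derivation:
y : b
\y._ : b -> b
\x._ : a -> b -> b
let z : Bool
  unify a -> b -> b ~ Int -> c
  unify a ~ Int
  unify b -> b ~ c
_ _ : b -> b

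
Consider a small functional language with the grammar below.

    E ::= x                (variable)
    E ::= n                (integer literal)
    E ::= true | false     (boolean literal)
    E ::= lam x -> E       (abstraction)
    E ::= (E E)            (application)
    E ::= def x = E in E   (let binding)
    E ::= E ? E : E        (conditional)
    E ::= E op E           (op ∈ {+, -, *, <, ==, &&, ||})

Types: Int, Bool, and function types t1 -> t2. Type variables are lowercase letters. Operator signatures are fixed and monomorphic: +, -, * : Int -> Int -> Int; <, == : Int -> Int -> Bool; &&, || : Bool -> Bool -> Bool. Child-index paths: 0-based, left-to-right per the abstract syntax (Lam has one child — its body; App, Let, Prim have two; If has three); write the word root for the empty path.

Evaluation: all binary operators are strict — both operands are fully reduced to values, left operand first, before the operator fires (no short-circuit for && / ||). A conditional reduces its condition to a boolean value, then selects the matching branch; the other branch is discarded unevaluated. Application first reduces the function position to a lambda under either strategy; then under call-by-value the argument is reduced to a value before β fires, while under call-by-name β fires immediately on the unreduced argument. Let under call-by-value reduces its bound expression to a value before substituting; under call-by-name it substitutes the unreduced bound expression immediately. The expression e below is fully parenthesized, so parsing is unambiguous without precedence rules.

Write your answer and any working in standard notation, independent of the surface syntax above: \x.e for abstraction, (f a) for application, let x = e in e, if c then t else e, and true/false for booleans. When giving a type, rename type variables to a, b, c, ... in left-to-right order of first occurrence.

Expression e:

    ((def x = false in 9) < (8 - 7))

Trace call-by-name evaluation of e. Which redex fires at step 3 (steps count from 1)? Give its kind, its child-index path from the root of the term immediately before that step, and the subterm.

Answer: delta at root : (9 < 1)

Working:
step 0: ((let x = false in 9) < (8 - 7))
step 1: [let@0] (9 < (8 - 7))
step 2: [delta@1] (9 < 1)
step 3: [delta@root] false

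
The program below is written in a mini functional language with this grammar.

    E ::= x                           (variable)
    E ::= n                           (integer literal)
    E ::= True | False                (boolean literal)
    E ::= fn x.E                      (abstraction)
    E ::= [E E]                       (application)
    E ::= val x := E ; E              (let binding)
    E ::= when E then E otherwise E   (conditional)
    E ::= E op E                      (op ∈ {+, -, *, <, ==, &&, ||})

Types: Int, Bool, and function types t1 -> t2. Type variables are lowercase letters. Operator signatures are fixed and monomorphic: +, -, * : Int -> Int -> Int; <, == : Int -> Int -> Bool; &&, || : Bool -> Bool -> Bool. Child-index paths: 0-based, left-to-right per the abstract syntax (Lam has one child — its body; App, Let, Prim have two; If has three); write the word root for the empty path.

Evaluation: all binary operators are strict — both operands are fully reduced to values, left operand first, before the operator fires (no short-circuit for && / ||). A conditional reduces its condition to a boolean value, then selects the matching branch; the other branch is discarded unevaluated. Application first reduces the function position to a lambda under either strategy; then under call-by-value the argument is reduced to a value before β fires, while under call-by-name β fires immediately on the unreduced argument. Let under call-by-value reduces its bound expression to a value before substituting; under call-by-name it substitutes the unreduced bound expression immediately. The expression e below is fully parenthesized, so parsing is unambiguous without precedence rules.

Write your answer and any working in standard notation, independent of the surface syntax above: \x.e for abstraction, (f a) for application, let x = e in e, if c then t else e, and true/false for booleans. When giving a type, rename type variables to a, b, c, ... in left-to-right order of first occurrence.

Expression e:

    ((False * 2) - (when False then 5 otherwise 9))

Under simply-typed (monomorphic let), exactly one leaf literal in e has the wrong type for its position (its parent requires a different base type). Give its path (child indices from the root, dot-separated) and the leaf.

Answer: 0.0 : false

Derivation:
  unify Bool ~ Int
  FAIL: mismatch Bool ~ Int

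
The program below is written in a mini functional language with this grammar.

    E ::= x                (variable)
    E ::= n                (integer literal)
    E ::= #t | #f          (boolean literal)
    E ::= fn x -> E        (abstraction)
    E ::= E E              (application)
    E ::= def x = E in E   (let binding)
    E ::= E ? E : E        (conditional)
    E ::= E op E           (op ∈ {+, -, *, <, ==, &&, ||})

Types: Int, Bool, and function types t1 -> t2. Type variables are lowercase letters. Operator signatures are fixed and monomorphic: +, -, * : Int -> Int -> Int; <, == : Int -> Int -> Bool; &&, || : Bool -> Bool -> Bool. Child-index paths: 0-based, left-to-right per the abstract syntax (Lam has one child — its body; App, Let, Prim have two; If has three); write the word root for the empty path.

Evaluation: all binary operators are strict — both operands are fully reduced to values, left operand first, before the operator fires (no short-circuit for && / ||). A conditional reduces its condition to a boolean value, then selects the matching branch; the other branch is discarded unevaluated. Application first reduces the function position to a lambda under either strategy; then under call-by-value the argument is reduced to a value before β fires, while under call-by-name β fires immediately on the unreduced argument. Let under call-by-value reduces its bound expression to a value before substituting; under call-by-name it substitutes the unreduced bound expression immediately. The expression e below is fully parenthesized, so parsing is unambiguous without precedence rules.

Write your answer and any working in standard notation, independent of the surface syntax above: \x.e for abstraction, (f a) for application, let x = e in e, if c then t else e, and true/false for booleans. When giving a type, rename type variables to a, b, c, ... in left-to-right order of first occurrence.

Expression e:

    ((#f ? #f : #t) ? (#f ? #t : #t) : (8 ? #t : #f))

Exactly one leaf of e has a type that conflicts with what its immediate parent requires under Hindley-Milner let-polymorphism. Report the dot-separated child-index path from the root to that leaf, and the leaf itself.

Answer: 2.0 : 8

Trace:
  unify Bool ~ Bool
  unify Bool ~ Bool
  unify Bool ~ Bool
  unify Bool ~ Bool
  unify Bool ~ Bool
  unify Int ~ Bool
  FAIL: mismatch Int ~ Bool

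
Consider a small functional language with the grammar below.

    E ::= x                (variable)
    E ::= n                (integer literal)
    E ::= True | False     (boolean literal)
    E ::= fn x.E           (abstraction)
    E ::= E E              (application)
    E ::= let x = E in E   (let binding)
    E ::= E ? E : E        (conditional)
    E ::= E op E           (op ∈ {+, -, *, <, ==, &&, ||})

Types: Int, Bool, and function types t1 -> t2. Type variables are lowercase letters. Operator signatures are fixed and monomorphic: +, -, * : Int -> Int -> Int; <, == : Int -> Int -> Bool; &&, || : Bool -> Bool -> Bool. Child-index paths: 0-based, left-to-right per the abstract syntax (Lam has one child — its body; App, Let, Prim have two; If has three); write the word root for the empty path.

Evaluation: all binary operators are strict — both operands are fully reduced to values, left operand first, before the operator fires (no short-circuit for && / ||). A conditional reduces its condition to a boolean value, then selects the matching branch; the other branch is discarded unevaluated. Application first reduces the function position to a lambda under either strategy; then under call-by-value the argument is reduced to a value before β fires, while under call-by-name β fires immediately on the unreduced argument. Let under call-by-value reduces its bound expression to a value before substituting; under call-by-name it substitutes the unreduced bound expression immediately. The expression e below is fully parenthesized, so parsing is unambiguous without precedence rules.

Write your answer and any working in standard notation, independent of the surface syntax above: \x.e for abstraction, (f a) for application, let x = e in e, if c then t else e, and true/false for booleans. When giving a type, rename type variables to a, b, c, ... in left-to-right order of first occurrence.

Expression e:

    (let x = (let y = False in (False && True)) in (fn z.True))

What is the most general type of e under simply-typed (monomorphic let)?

Answer: a -> Bool

Derivation:
let y : Bool
  unify Bool ~ Bool
  unify Bool ~ Bool
let x : Bool
\z._ : a -> Bool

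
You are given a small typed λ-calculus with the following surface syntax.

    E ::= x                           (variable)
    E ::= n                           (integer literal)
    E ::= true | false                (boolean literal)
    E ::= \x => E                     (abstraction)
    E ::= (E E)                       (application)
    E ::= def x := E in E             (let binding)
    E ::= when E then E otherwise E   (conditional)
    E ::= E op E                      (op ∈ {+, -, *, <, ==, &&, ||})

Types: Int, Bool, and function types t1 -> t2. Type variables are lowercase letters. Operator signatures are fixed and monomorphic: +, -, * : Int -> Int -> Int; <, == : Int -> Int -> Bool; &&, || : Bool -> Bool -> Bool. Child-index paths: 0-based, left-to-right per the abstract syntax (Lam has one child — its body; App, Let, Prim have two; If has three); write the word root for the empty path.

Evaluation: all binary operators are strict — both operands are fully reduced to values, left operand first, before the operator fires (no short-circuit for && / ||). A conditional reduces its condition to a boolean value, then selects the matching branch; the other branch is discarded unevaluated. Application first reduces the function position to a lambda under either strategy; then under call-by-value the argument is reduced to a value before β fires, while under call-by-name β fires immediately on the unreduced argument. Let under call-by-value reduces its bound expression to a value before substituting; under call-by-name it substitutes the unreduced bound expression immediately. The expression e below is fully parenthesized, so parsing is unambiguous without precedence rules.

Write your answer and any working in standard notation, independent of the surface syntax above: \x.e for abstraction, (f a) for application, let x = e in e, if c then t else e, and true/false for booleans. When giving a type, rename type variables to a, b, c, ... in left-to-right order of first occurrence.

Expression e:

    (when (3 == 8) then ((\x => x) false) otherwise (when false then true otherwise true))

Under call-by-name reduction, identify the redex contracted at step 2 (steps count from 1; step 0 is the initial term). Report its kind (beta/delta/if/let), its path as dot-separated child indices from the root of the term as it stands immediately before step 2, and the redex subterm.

Working:
step 0: (if (3 == 8) then ((\x.x) false) else (if false then true else true))
step 1: [delta@0] (if false then ((\x.x) false) else (if false then true else true))
step 2: [if@root] (if false then true else true)

Answer: if at root : (if false then ((\x.x) false) else (if false then true else true))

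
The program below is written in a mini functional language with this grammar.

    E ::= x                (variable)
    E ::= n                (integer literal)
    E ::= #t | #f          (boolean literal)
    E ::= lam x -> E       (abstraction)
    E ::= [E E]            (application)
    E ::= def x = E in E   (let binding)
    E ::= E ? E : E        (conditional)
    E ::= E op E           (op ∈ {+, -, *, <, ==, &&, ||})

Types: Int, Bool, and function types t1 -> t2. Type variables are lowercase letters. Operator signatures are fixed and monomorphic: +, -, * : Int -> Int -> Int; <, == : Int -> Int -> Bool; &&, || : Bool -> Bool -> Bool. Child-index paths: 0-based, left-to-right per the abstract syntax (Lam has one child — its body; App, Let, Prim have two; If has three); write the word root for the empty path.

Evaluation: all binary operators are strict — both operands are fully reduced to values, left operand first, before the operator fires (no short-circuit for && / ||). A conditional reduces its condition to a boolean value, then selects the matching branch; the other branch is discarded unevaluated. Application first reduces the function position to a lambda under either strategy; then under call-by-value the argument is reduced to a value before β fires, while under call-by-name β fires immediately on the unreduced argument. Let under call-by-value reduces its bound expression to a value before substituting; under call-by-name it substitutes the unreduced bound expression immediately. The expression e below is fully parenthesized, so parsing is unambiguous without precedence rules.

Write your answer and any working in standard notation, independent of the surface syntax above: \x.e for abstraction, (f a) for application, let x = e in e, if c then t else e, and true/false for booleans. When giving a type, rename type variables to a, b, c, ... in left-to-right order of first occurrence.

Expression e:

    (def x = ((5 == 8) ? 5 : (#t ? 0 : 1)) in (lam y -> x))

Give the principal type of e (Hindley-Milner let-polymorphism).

Trace:
  unify Int ~ Int
  unify Int ~ Int
  unify Bool ~ Bool
  unify Bool ~ Bool
  unify Int ~ Int
  unify Int ~ Int
let x : Int
x : Int
\y._ : a -> Int

Answer: a -> Int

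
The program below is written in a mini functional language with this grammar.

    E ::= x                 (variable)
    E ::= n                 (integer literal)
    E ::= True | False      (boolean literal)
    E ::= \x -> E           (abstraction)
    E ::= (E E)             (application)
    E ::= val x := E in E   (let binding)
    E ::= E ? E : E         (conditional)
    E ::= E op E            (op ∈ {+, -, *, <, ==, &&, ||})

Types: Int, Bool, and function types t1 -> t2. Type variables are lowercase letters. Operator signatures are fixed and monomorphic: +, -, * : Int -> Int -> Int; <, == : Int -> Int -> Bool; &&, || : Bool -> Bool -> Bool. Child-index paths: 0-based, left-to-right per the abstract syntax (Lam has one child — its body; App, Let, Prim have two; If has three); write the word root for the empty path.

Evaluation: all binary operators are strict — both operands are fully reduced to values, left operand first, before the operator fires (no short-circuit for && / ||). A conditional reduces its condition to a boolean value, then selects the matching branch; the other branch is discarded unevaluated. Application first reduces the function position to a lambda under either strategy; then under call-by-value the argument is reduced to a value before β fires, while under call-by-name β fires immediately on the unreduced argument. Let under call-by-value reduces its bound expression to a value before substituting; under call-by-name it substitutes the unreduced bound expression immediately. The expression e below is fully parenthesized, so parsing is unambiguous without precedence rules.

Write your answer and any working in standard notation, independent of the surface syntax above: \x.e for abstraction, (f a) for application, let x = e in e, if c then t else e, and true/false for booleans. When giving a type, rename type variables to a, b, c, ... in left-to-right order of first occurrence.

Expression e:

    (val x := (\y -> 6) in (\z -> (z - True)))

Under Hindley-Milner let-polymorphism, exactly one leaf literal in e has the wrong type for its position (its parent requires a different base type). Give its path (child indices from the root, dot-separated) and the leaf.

Answer: 1.0.1 : true

Trace:
\y._ : a -> Int
let x : forall. a -> Int
z : b
  unify b ~ Int
  unify Bool ~ Int
  FAIL: mismatch Bool ~ Int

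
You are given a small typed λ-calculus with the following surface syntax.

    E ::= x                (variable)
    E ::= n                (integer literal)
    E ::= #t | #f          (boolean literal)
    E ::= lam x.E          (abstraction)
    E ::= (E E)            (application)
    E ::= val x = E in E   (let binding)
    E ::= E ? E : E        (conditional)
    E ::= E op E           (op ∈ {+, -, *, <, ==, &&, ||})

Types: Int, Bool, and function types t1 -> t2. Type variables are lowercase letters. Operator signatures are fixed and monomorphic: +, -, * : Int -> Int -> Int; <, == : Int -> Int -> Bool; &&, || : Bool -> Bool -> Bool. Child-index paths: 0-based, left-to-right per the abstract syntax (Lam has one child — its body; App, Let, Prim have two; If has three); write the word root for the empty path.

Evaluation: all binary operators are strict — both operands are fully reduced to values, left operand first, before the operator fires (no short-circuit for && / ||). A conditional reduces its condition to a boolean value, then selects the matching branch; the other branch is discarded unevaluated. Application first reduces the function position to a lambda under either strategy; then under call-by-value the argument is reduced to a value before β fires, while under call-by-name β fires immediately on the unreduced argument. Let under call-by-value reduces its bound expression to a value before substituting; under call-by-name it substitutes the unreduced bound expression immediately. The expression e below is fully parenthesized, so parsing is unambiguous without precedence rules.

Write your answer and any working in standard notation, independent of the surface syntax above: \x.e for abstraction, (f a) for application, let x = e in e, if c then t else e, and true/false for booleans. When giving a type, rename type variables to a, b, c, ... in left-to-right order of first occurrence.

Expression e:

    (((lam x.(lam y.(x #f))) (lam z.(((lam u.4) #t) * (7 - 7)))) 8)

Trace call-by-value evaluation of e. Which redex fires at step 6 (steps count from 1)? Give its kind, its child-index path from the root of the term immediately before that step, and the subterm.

Working:
step 0: (((\x.(\y.(x false))) (\z.(((\u.4) true) * (7 - 7)))) 8)
step 1: [beta@0] ((\y.((\z.(((\u.4) true) * (7 - 7))) false)) 8)
step 2: [beta@root] ((\z.(((\u.4) true) * (7 - 7))) false)
step 3: [beta@root] (((\u.4) true) * (7 - 7))
step 4: [beta@0] (4 * (7 - 7))
step 5: [delta@1] (4 * 0)
step 6: [delta@root] 0

Answer: delta at root : (4 * 0)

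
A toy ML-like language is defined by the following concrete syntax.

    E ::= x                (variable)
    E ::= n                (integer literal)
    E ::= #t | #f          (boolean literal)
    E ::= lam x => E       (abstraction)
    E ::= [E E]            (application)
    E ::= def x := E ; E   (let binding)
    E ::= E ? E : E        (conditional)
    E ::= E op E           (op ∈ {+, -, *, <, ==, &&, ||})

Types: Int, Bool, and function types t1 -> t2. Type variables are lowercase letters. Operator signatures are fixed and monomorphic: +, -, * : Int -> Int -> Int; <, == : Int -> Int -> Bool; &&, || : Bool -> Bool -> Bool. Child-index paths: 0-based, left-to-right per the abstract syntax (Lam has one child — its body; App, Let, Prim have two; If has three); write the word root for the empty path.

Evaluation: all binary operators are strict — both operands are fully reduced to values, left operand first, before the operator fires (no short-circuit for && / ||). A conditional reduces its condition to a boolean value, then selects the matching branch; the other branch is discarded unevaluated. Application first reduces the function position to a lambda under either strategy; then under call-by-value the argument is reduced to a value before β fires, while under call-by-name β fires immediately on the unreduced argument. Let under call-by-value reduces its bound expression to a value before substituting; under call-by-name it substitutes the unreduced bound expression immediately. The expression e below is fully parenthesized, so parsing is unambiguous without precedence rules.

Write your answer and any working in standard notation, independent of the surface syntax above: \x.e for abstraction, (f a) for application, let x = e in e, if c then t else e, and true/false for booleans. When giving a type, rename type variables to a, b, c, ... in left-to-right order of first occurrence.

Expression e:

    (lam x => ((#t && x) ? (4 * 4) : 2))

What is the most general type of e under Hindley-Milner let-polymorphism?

Derivation:
  unify Bool ~ Bool
x : a
  unify a ~ Bool
  unify Bool ~ Bool
  unify Int ~ Int
  unify Int ~ Int
  unify Int ~ Int
\x._ : Bool -> Int

Answer: Bool -> Int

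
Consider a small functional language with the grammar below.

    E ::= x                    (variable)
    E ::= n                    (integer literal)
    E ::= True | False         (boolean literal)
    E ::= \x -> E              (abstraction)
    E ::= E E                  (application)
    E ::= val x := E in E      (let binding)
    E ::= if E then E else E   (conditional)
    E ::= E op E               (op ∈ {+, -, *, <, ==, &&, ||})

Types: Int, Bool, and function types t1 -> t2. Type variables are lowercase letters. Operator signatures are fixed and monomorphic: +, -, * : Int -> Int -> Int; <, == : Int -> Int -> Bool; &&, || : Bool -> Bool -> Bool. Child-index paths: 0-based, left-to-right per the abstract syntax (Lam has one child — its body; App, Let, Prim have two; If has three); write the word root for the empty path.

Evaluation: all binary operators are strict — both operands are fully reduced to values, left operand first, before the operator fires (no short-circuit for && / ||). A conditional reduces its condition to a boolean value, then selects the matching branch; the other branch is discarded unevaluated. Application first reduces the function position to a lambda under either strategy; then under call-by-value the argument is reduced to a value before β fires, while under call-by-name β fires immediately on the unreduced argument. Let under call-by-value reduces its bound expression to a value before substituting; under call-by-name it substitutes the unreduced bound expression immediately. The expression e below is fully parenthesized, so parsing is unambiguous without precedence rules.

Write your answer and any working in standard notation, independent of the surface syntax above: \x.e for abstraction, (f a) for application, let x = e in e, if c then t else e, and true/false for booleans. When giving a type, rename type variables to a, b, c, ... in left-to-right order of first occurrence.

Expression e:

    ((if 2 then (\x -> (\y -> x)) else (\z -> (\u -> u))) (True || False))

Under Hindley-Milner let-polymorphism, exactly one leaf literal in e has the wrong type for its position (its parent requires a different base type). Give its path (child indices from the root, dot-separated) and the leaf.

Working:
  unify Int ~ Bool
  FAIL: mismatch Int ~ Bool

Answer: 0.0 : 2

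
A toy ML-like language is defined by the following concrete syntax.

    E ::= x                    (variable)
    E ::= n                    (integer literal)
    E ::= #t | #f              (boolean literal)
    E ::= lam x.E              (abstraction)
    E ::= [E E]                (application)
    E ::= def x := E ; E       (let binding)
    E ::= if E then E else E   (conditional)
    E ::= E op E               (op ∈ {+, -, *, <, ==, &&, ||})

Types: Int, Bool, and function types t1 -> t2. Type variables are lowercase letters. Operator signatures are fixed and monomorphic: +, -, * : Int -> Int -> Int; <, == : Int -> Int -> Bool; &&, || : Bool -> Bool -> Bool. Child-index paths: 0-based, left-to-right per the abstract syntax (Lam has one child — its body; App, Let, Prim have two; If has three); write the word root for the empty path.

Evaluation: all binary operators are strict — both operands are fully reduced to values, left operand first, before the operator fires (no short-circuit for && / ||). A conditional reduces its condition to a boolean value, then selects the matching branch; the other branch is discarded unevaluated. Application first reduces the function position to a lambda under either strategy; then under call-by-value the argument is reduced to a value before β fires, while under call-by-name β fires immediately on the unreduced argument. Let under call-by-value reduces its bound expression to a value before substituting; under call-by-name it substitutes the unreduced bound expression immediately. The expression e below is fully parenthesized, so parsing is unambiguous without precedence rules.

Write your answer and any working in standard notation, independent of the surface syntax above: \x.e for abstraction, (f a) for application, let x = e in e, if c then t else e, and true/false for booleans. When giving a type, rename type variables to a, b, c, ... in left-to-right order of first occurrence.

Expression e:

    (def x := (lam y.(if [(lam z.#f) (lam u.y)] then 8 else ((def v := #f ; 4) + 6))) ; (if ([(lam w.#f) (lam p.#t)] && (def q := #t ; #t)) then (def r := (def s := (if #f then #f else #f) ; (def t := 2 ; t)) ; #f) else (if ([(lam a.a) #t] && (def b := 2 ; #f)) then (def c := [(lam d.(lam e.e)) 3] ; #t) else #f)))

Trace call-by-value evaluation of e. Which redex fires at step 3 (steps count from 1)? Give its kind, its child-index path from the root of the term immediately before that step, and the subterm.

Answer: let at 0.1 : (let q = true in true)

Derivation:
step 0: (let x = (\y.(if ((\z.false) (\u.y)) then 8 else ((let v = false in 4) + 6))) in (if (((\w.false) (\p.true)) && (let q = true in true)) then (let r = (let s = (if false then false else false) in (let t = 2 in t)) in false) else (if (((\a.a) true) && (let b = 2 in false)) then (let c = ((\d.(\e.e)) 3) in true) else false)))
step 1: [let@root] (if (((\w.false) (\p.true)) && (let q = true in true)) then (let r = (let s = (if false then false else false) in (let t = 2 in t)) in false) else (if (((\a.a) true) && (let b = 2 in false)) then (let c = ((\d.(\e.e)) 3) in true) else false))
step 2: [beta@0.0] (if (false && (let q = true in true)) then (let r = (let s = (if false then false else false) in (let t = 2 in t)) in false) else (if (((\a.a) true) && (let b = 2 in false)) then (let c = ((\d.(\e.e)) 3) in true) else false))
step 3: [let@0.1] (if (false && true) then (let r = (let s = (if false then false else false) in (let t = 2 in t)) in false) else (if (((\a.a) true) && (let b = 2 in false)) then (let c = ((\d.(\e.e)) 3) in true) else false))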